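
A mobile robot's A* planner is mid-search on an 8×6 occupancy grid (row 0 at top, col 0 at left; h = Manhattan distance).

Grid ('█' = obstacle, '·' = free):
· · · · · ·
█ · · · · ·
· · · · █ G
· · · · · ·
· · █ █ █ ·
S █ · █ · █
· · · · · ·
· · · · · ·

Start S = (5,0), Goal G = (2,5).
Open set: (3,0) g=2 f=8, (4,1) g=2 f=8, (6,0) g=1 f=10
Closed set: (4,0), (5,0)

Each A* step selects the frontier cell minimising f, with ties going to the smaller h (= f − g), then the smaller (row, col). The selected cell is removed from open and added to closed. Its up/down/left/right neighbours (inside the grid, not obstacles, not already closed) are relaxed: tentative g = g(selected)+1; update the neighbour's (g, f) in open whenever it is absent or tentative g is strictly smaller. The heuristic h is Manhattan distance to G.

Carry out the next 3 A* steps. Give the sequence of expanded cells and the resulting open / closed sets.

step 1: expand (3,0) (f=8, h=6) → closed; open now [(2,0) g=3 f=8, (3,1) g=3 f=8, (4,1) g=2 f=8, (6,0) g=1 f=10]
step 2: expand (2,0) (f=8, h=5) → closed; open now [(2,1) g=4 f=8, (3,1) g=3 f=8, (4,1) g=2 f=8, (6,0) g=1 f=10]
step 3: expand (2,1) (f=8, h=4) → closed; open now [(1,1) g=5 f=10, (2,2) g=5 f=8, (3,1) g=3 f=8, (4,1) g=2 f=8, (6,0) g=1 f=10]

order=[(3,0) → (2,0) → (2,1)]; open=[(1,1) g=5 f=10, (2,2) g=5 f=8, (3,1) g=3 f=8, (4,1) g=2 f=8, (6,0) g=1 f=10]; closed=[(2,0), (2,1), (3,0), (4,0), (5,0)]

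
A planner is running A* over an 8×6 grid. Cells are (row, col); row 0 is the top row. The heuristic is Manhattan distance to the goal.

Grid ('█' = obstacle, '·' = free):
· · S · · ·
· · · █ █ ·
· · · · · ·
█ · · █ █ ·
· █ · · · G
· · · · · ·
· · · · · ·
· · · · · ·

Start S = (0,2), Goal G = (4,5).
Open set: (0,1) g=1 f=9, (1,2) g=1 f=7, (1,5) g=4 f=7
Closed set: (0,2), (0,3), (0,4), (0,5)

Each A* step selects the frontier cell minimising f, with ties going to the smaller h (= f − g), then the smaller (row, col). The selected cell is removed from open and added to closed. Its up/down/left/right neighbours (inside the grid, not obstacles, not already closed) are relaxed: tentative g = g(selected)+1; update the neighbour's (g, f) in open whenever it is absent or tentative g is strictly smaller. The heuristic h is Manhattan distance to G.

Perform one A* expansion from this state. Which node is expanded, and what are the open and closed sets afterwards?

expanded=(1,5); open=[(0,1) g=1 f=9, (1,2) g=1 f=7, (2,5) g=5 f=7]; closed=[(0,2), (0,3), (0,4), (0,5), (1,5)]

step 1: expand (1,5) (f=7, h=3) → closed; open now [(0,1) g=1 f=9, (1,2) g=1 f=7, (2,5) g=5 f=7]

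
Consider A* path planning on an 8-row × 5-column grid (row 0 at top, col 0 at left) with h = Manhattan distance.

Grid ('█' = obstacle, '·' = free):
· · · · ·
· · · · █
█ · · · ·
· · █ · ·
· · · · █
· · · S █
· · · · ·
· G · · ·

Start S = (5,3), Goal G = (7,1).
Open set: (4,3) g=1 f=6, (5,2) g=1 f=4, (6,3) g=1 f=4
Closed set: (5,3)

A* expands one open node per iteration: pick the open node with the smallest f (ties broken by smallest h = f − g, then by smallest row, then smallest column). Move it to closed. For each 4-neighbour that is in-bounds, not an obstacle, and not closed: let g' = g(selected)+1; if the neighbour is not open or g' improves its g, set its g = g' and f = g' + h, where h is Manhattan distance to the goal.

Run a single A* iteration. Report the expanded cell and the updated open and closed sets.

expanded=(5,2); open=[(4,2) g=2 f=6, (4,3) g=1 f=6, (5,1) g=2 f=4, (6,2) g=2 f=4, (6,3) g=1 f=4]; closed=[(5,2), (5,3)]

step 1: expand (5,2) (f=4, h=3) → closed; open now [(4,2) g=2 f=6, (4,3) g=1 f=6, (5,1) g=2 f=4, (6,2) g=2 f=4, (6,3) g=1 f=4]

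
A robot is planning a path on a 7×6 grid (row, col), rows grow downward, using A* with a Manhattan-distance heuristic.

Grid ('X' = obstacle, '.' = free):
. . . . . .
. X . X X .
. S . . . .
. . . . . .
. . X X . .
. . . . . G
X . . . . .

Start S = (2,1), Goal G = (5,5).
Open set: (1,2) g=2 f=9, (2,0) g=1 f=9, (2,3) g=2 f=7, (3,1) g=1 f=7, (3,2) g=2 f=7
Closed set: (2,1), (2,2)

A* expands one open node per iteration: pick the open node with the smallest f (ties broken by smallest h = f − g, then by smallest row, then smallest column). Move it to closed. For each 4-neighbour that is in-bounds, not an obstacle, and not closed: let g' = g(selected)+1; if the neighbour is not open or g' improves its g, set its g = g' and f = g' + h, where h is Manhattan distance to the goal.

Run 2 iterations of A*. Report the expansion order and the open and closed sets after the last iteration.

step 1: expand (2,3) (f=7, h=5) → closed; open now [(1,2) g=2 f=9, (2,0) g=1 f=9, (2,4) g=3 f=7, (3,1) g=1 f=7, (3,2) g=2 f=7, (3,3) g=3 f=7]
step 2: expand (2,4) (f=7, h=4) → closed; open now [(1,2) g=2 f=9, (2,0) g=1 f=9, (2,5) g=4 f=7, (3,1) g=1 f=7, (3,2) g=2 f=7, (3,3) g=3 f=7, (3,4) g=4 f=7]

order=[(2,3) → (2,4)]; open=[(1,2) g=2 f=9, (2,0) g=1 f=9, (2,5) g=4 f=7, (3,1) g=1 f=7, (3,2) g=2 f=7, (3,3) g=3 f=7, (3,4) g=4 f=7]; closed=[(2,1), (2,2), (2,3), (2,4)]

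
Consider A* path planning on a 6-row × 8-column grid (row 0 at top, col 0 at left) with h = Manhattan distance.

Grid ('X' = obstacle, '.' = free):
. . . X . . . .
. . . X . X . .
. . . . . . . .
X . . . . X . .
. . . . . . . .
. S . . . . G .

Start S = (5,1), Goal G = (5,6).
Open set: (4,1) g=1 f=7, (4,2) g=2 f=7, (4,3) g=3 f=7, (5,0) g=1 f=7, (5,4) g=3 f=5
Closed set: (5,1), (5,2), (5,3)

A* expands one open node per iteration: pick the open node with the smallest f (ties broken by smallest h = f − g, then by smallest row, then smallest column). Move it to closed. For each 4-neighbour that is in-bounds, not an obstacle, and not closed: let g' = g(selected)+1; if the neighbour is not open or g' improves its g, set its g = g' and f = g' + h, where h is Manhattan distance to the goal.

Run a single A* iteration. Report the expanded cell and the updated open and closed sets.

expanded=(5,4); open=[(4,1) g=1 f=7, (4,2) g=2 f=7, (4,3) g=3 f=7, (4,4) g=4 f=7, (5,0) g=1 f=7, (5,5) g=4 f=5]; closed=[(5,1), (5,2), (5,3), (5,4)]

step 1: expand (5,4) (f=5, h=2) → closed; open now [(4,1) g=1 f=7, (4,2) g=2 f=7, (4,3) g=3 f=7, (4,4) g=4 f=7, (5,0) g=1 f=7, (5,5) g=4 f=5]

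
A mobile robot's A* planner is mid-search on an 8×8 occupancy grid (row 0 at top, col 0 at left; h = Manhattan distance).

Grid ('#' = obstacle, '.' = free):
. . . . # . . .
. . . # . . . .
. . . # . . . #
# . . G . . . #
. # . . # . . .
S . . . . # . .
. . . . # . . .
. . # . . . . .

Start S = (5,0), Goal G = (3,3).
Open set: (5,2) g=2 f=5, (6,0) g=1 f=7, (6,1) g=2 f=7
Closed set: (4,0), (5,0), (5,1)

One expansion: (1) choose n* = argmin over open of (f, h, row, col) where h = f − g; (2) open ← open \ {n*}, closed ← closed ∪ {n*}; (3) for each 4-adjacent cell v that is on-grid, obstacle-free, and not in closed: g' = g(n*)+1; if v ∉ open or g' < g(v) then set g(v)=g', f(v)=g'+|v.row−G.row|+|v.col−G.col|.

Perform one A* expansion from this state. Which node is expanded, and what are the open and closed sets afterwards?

expanded=(5,2); open=[(4,2) g=3 f=5, (5,3) g=3 f=5, (6,0) g=1 f=7, (6,1) g=2 f=7, (6,2) g=3 f=7]; closed=[(4,0), (5,0), (5,1), (5,2)]

step 1: expand (5,2) (f=5, h=3) → closed; open now [(4,2) g=3 f=5, (5,3) g=3 f=5, (6,0) g=1 f=7, (6,1) g=2 f=7, (6,2) g=3 f=7]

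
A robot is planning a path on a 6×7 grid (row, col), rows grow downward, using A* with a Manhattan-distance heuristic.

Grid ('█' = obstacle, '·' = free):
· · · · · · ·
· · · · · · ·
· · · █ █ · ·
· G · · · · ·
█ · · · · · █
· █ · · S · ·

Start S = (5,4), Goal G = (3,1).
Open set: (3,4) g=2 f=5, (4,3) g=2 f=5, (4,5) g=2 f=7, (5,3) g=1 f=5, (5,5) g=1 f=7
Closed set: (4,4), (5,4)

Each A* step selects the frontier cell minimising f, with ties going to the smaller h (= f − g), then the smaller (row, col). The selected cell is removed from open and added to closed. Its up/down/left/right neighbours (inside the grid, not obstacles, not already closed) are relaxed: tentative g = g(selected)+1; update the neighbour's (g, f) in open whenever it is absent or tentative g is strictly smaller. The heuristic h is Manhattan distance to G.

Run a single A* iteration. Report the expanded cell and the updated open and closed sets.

step 1: expand (3,4) (f=5, h=3) → closed; open now [(3,3) g=3 f=5, (3,5) g=3 f=7, (4,3) g=2 f=5, (4,5) g=2 f=7, (5,3) g=1 f=5, (5,5) g=1 f=7]

expanded=(3,4); open=[(3,3) g=3 f=5, (3,5) g=3 f=7, (4,3) g=2 f=5, (4,5) g=2 f=7, (5,3) g=1 f=5, (5,5) g=1 f=7]; closed=[(3,4), (4,4), (5,4)]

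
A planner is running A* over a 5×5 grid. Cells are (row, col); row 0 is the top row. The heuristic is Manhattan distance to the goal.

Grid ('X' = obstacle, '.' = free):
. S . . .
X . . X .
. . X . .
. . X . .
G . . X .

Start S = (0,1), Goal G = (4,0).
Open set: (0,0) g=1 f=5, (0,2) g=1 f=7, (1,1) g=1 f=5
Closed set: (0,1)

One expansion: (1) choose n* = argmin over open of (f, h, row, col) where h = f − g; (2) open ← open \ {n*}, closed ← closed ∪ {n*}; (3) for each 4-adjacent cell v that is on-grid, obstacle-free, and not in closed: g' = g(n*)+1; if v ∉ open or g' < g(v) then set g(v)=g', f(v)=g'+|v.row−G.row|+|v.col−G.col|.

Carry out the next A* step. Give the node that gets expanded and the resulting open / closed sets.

step 1: expand (0,0) (f=5, h=4) → closed; open now [(0,2) g=1 f=7, (1,1) g=1 f=5]

expanded=(0,0); open=[(0,2) g=1 f=7, (1,1) g=1 f=5]; closed=[(0,0), (0,1)]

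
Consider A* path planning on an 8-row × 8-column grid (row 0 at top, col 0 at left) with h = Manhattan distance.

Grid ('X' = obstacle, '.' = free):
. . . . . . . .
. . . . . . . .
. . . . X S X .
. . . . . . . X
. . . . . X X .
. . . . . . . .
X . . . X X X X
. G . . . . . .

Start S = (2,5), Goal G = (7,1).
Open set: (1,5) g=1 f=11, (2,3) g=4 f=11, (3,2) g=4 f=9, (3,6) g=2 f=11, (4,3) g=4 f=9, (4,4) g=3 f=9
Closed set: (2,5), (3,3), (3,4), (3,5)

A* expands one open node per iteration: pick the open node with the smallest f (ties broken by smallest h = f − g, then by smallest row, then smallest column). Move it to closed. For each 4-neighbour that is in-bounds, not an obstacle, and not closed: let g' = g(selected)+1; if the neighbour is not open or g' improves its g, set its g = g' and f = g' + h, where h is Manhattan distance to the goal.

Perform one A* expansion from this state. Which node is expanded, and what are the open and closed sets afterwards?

step 1: expand (3,2) (f=9, h=5) → closed; open now [(1,5) g=1 f=11, (2,2) g=5 f=11, (2,3) g=4 f=11, (3,1) g=5 f=9, (3,6) g=2 f=11, (4,2) g=5 f=9, (4,3) g=4 f=9, (4,4) g=3 f=9]

expanded=(3,2); open=[(1,5) g=1 f=11, (2,2) g=5 f=11, (2,3) g=4 f=11, (3,1) g=5 f=9, (3,6) g=2 f=11, (4,2) g=5 f=9, (4,3) g=4 f=9, (4,4) g=3 f=9]; closed=[(2,5), (3,2), (3,3), (3,4), (3,5)]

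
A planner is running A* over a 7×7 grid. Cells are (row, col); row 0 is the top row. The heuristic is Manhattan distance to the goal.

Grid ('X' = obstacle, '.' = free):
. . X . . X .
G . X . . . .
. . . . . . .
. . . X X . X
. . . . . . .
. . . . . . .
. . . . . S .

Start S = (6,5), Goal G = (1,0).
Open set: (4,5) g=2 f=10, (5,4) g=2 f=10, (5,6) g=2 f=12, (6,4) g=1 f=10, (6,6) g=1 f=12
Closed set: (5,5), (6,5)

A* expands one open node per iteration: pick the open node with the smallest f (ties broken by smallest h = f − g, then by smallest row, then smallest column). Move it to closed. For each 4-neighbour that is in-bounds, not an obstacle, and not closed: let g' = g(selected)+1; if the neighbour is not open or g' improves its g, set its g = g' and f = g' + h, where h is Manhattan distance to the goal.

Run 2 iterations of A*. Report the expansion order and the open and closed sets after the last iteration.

order=[(4,5) → (3,5)]; open=[(2,5) g=4 f=10, (4,4) g=3 f=10, (4,6) g=3 f=12, (5,4) g=2 f=10, (5,6) g=2 f=12, (6,4) g=1 f=10, (6,6) g=1 f=12]; closed=[(3,5), (4,5), (5,5), (6,5)]

step 1: expand (4,5) (f=10, h=8) → closed; open now [(3,5) g=3 f=10, (4,4) g=3 f=10, (4,6) g=3 f=12, (5,4) g=2 f=10, (5,6) g=2 f=12, (6,4) g=1 f=10, (6,6) g=1 f=12]
step 2: expand (3,5) (f=10, h=7) → closed; open now [(2,5) g=4 f=10, (4,4) g=3 f=10, (4,6) g=3 f=12, (5,4) g=2 f=10, (5,6) g=2 f=12, (6,4) g=1 f=10, (6,6) g=1 f=12]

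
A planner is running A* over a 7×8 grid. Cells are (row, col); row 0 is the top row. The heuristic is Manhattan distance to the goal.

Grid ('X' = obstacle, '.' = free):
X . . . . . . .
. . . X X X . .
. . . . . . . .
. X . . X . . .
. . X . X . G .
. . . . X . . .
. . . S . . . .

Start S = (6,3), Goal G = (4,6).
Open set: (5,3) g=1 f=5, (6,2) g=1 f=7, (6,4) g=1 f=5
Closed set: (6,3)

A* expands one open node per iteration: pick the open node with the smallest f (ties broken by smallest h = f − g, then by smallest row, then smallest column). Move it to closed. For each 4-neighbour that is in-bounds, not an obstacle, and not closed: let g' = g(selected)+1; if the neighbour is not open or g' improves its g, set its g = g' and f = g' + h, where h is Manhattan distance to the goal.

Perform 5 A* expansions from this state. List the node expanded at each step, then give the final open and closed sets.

order=[(5,3) → (4,3) → (6,4) → (6,5) → (5,5)]; open=[(3,3) g=3 f=7, (4,5) g=4 f=5, (5,2) g=2 f=7, (5,6) g=4 f=5, (6,2) g=1 f=7, (6,6) g=3 f=5]; closed=[(4,3), (5,3), (5,5), (6,3), (6,4), (6,5)]

step 1: expand (5,3) (f=5, h=4) → closed; open now [(4,3) g=2 f=5, (5,2) g=2 f=7, (6,2) g=1 f=7, (6,4) g=1 f=5]
step 2: expand (4,3) (f=5, h=3) → closed; open now [(3,3) g=3 f=7, (5,2) g=2 f=7, (6,2) g=1 f=7, (6,4) g=1 f=5]
step 3: expand (6,4) (f=5, h=4) → closed; open now [(3,3) g=3 f=7, (5,2) g=2 f=7, (6,2) g=1 f=7, (6,5) g=2 f=5]
step 4: expand (6,5) (f=5, h=3) → closed; open now [(3,3) g=3 f=7, (5,2) g=2 f=7, (5,5) g=3 f=5, (6,2) g=1 f=7, (6,6) g=3 f=5]
step 5: expand (5,5) (f=5, h=2) → closed; open now [(3,3) g=3 f=7, (4,5) g=4 f=5, (5,2) g=2 f=7, (5,6) g=4 f=5, (6,2) g=1 f=7, (6,6) g=3 f=5]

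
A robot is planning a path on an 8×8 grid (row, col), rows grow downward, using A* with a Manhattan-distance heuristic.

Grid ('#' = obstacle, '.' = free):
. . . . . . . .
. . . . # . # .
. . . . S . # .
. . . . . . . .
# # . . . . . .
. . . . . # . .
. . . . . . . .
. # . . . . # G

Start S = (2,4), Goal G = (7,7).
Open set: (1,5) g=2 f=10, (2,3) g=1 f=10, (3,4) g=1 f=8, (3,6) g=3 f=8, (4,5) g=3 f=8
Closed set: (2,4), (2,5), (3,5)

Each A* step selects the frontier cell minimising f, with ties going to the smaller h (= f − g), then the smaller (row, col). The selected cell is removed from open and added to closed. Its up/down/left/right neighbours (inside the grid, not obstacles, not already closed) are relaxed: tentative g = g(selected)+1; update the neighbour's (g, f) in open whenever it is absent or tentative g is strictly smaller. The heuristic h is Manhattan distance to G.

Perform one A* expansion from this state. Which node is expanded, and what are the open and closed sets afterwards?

step 1: expand (3,6) (f=8, h=5) → closed; open now [(1,5) g=2 f=10, (2,3) g=1 f=10, (3,4) g=1 f=8, (3,7) g=4 f=8, (4,5) g=3 f=8, (4,6) g=4 f=8]

expanded=(3,6); open=[(1,5) g=2 f=10, (2,3) g=1 f=10, (3,4) g=1 f=8, (3,7) g=4 f=8, (4,5) g=3 f=8, (4,6) g=4 f=8]; closed=[(2,4), (2,5), (3,5), (3,6)]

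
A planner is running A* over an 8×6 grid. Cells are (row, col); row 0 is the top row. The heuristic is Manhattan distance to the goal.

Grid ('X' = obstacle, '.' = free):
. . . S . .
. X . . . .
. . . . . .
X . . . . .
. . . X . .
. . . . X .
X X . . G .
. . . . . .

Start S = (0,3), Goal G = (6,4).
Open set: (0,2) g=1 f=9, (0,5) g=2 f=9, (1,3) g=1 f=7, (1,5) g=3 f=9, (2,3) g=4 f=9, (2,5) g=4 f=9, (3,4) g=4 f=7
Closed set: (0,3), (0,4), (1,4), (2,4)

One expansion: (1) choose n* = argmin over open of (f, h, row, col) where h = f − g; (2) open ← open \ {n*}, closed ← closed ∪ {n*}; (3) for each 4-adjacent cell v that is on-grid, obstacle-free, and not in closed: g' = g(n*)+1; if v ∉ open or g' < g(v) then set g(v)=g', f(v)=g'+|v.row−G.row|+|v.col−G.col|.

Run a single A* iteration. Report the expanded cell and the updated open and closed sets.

expanded=(3,4); open=[(0,2) g=1 f=9, (0,5) g=2 f=9, (1,3) g=1 f=7, (1,5) g=3 f=9, (2,3) g=4 f=9, (2,5) g=4 f=9, (3,3) g=5 f=9, (3,5) g=5 f=9, (4,4) g=5 f=7]; closed=[(0,3), (0,4), (1,4), (2,4), (3,4)]

step 1: expand (3,4) (f=7, h=3) → closed; open now [(0,2) g=1 f=9, (0,5) g=2 f=9, (1,3) g=1 f=7, (1,5) g=3 f=9, (2,3) g=4 f=9, (2,5) g=4 f=9, (3,3) g=5 f=9, (3,5) g=5 f=9, (4,4) g=5 f=7]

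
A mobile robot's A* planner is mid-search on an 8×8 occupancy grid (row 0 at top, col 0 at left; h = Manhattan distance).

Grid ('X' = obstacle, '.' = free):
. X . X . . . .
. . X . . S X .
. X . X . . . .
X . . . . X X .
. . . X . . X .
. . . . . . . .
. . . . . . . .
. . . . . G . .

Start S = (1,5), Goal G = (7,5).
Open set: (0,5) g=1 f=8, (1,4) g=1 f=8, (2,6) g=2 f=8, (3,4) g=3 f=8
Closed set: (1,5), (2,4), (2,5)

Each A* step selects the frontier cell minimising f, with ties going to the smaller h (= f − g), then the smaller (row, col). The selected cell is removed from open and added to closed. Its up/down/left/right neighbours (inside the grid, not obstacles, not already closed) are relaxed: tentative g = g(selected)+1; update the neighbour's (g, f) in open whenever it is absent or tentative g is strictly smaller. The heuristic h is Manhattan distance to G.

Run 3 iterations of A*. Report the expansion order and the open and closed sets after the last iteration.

step 1: expand (3,4) (f=8, h=5) → closed; open now [(0,5) g=1 f=8, (1,4) g=1 f=8, (2,6) g=2 f=8, (3,3) g=4 f=10, (4,4) g=4 f=8]
step 2: expand (4,4) (f=8, h=4) → closed; open now [(0,5) g=1 f=8, (1,4) g=1 f=8, (2,6) g=2 f=8, (3,3) g=4 f=10, (4,5) g=5 f=8, (5,4) g=5 f=8]
step 3: expand (4,5) (f=8, h=3) → closed; open now [(0,5) g=1 f=8, (1,4) g=1 f=8, (2,6) g=2 f=8, (3,3) g=4 f=10, (5,4) g=5 f=8, (5,5) g=6 f=8]

order=[(3,4) → (4,4) → (4,5)]; open=[(0,5) g=1 f=8, (1,4) g=1 f=8, (2,6) g=2 f=8, (3,3) g=4 f=10, (5,4) g=5 f=8, (5,5) g=6 f=8]; closed=[(1,5), (2,4), (2,5), (3,4), (4,4), (4,5)]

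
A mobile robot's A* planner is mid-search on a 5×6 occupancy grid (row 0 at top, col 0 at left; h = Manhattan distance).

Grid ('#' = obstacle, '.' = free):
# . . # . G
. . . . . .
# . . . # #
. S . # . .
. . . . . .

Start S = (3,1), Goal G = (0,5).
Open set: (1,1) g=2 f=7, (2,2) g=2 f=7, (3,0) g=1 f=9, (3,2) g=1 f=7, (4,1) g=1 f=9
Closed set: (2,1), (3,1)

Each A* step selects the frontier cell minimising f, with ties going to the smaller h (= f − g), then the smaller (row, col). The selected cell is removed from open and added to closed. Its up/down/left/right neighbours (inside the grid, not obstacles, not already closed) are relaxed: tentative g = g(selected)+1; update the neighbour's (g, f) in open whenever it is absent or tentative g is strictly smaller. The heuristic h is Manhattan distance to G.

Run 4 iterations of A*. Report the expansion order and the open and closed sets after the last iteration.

order=[(1,1) → (0,1) → (0,2) → (1,2)]; open=[(1,0) g=3 f=9, (1,3) g=4 f=7, (2,2) g=2 f=7, (3,0) g=1 f=9, (3,2) g=1 f=7, (4,1) g=1 f=9]; closed=[(0,1), (0,2), (1,1), (1,2), (2,1), (3,1)]

step 1: expand (1,1) (f=7, h=5) → closed; open now [(0,1) g=3 f=7, (1,0) g=3 f=9, (1,2) g=3 f=7, (2,2) g=2 f=7, (3,0) g=1 f=9, (3,2) g=1 f=7, (4,1) g=1 f=9]
step 2: expand (0,1) (f=7, h=4) → closed; open now [(0,2) g=4 f=7, (1,0) g=3 f=9, (1,2) g=3 f=7, (2,2) g=2 f=7, (3,0) g=1 f=9, (3,2) g=1 f=7, (4,1) g=1 f=9]
step 3: expand (0,2) (f=7, h=3) → closed; open now [(1,0) g=3 f=9, (1,2) g=3 f=7, (2,2) g=2 f=7, (3,0) g=1 f=9, (3,2) g=1 f=7, (4,1) g=1 f=9]
step 4: expand (1,2) (f=7, h=4) → closed; open now [(1,0) g=3 f=9, (1,3) g=4 f=7, (2,2) g=2 f=7, (3,0) g=1 f=9, (3,2) g=1 f=7, (4,1) g=1 f=9]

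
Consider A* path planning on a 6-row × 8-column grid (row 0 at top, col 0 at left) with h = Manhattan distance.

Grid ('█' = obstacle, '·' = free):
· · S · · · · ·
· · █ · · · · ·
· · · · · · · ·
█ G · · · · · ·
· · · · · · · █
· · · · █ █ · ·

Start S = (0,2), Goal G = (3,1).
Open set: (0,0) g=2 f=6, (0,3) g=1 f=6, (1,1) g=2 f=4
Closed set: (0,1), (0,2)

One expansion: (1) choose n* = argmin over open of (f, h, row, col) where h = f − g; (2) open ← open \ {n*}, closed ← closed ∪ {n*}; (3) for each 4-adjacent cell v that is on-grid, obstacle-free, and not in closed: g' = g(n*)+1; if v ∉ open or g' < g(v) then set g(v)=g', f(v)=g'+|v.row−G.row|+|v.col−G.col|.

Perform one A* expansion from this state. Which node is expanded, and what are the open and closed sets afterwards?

step 1: expand (1,1) (f=4, h=2) → closed; open now [(0,0) g=2 f=6, (0,3) g=1 f=6, (1,0) g=3 f=6, (2,1) g=3 f=4]

expanded=(1,1); open=[(0,0) g=2 f=6, (0,3) g=1 f=6, (1,0) g=3 f=6, (2,1) g=3 f=4]; closed=[(0,1), (0,2), (1,1)]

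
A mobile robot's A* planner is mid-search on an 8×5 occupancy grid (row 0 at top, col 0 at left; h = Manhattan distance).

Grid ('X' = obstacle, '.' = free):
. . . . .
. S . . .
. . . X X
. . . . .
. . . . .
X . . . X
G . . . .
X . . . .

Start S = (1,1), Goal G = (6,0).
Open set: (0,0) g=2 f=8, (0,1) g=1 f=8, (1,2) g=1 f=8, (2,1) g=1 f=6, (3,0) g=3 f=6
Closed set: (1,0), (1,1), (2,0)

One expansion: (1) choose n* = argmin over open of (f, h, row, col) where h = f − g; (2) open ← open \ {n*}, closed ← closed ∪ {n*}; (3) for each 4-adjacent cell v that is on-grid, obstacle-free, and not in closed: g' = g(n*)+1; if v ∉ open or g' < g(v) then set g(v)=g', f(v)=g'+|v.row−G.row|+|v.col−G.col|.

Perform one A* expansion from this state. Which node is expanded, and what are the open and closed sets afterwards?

step 1: expand (3,0) (f=6, h=3) → closed; open now [(0,0) g=2 f=8, (0,1) g=1 f=8, (1,2) g=1 f=8, (2,1) g=1 f=6, (3,1) g=4 f=8, (4,0) g=4 f=6]

expanded=(3,0); open=[(0,0) g=2 f=8, (0,1) g=1 f=8, (1,2) g=1 f=8, (2,1) g=1 f=6, (3,1) g=4 f=8, (4,0) g=4 f=6]; closed=[(1,0), (1,1), (2,0), (3,0)]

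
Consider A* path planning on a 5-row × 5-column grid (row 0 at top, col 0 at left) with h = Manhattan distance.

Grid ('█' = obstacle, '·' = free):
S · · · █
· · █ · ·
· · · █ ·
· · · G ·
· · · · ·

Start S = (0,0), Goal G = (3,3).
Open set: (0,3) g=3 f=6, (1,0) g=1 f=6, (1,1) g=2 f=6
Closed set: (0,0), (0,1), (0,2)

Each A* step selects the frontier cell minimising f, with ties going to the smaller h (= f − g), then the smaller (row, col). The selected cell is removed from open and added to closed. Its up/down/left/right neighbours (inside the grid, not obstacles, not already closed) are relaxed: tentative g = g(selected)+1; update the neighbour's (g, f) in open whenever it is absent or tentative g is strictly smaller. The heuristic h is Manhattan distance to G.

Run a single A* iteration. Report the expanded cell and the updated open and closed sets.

step 1: expand (0,3) (f=6, h=3) → closed; open now [(1,0) g=1 f=6, (1,1) g=2 f=6, (1,3) g=4 f=6]

expanded=(0,3); open=[(1,0) g=1 f=6, (1,1) g=2 f=6, (1,3) g=4 f=6]; closed=[(0,0), (0,1), (0,2), (0,3)]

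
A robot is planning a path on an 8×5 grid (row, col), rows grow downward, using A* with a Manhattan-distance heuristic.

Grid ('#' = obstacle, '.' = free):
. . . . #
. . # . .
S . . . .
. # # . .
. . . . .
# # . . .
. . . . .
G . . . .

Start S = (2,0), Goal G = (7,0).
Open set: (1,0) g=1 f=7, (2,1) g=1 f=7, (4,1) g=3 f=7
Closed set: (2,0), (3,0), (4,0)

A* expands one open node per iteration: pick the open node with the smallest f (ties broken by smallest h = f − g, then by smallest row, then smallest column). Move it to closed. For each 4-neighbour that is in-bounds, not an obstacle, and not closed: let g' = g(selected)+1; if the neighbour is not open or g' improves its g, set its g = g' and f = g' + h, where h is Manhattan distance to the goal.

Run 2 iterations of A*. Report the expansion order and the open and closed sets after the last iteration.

step 1: expand (4,1) (f=7, h=4) → closed; open now [(1,0) g=1 f=7, (2,1) g=1 f=7, (4,2) g=4 f=9]
step 2: expand (1,0) (f=7, h=6) → closed; open now [(0,0) g=2 f=9, (1,1) g=2 f=9, (2,1) g=1 f=7, (4,2) g=4 f=9]

order=[(4,1) → (1,0)]; open=[(0,0) g=2 f=9, (1,1) g=2 f=9, (2,1) g=1 f=7, (4,2) g=4 f=9]; closed=[(1,0), (2,0), (3,0), (4,0), (4,1)]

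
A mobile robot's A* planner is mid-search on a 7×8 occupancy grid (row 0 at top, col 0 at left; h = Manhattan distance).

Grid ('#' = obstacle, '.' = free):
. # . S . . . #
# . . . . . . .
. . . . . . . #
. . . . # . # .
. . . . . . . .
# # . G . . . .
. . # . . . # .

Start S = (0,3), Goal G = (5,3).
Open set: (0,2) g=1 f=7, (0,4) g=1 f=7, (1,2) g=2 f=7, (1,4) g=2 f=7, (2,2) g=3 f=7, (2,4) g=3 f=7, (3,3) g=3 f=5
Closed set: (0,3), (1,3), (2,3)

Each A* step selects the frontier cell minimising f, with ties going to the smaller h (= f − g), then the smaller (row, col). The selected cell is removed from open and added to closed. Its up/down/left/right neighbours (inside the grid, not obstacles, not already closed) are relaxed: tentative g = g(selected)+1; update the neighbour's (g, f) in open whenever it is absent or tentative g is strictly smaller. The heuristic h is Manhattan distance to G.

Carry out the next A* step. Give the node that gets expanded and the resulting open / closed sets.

expanded=(3,3); open=[(0,2) g=1 f=7, (0,4) g=1 f=7, (1,2) g=2 f=7, (1,4) g=2 f=7, (2,2) g=3 f=7, (2,4) g=3 f=7, (3,2) g=4 f=7, (4,3) g=4 f=5]; closed=[(0,3), (1,3), (2,3), (3,3)]

step 1: expand (3,3) (f=5, h=2) → closed; open now [(0,2) g=1 f=7, (0,4) g=1 f=7, (1,2) g=2 f=7, (1,4) g=2 f=7, (2,2) g=3 f=7, (2,4) g=3 f=7, (3,2) g=4 f=7, (4,3) g=4 f=5]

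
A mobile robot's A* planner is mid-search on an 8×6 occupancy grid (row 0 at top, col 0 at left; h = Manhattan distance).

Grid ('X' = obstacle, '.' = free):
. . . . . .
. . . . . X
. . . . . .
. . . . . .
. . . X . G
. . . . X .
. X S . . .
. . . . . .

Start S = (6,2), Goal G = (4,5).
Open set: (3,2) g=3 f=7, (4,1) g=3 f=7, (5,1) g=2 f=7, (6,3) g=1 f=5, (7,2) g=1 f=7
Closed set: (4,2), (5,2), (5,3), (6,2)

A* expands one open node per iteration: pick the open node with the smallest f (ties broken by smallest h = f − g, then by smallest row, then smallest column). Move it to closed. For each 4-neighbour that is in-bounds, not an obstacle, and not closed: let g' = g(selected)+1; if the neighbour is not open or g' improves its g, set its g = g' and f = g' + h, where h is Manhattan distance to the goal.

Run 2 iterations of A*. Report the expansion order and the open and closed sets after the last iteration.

order=[(6,3) → (6,4)]; open=[(3,2) g=3 f=7, (4,1) g=3 f=7, (5,1) g=2 f=7, (6,5) g=3 f=5, (7,2) g=1 f=7, (7,3) g=2 f=7, (7,4) g=3 f=7]; closed=[(4,2), (5,2), (5,3), (6,2), (6,3), (6,4)]

step 1: expand (6,3) (f=5, h=4) → closed; open now [(3,2) g=3 f=7, (4,1) g=3 f=7, (5,1) g=2 f=7, (6,4) g=2 f=5, (7,2) g=1 f=7, (7,3) g=2 f=7]
step 2: expand (6,4) (f=5, h=3) → closed; open now [(3,2) g=3 f=7, (4,1) g=3 f=7, (5,1) g=2 f=7, (6,5) g=3 f=5, (7,2) g=1 f=7, (7,3) g=2 f=7, (7,4) g=3 f=7]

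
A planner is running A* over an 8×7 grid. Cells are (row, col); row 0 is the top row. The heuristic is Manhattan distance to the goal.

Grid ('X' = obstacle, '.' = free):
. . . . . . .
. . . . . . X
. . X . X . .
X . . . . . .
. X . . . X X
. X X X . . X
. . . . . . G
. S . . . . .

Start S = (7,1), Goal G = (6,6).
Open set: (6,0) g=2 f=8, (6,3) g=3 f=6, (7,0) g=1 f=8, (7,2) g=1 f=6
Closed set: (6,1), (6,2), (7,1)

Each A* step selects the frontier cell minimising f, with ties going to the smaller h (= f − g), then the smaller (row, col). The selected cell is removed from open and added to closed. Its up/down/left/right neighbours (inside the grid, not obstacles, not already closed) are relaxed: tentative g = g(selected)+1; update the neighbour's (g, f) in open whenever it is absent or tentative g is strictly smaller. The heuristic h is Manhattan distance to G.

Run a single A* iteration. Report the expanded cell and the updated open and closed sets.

expanded=(6,3); open=[(6,0) g=2 f=8, (6,4) g=4 f=6, (7,0) g=1 f=8, (7,2) g=1 f=6, (7,3) g=4 f=8]; closed=[(6,1), (6,2), (6,3), (7,1)]

step 1: expand (6,3) (f=6, h=3) → closed; open now [(6,0) g=2 f=8, (6,4) g=4 f=6, (7,0) g=1 f=8, (7,2) g=1 f=6, (7,3) g=4 f=8]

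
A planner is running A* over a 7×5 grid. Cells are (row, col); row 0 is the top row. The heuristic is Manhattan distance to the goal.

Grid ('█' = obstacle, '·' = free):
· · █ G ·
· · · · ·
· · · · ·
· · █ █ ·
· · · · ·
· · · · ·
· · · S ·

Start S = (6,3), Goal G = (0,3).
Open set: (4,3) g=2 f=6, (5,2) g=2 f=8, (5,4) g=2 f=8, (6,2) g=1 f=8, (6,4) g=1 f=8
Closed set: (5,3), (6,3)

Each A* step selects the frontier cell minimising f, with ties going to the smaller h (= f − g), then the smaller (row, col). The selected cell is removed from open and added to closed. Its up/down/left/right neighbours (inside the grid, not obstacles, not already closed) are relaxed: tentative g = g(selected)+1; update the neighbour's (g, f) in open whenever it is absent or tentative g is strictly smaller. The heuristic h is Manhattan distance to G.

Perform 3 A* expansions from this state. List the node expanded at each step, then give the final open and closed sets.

order=[(4,3) → (4,2) → (4,4)]; open=[(3,4) g=4 f=8, (4,1) g=4 f=10, (5,2) g=2 f=8, (5,4) g=2 f=8, (6,2) g=1 f=8, (6,4) g=1 f=8]; closed=[(4,2), (4,3), (4,4), (5,3), (6,3)]

step 1: expand (4,3) (f=6, h=4) → closed; open now [(4,2) g=3 f=8, (4,4) g=3 f=8, (5,2) g=2 f=8, (5,4) g=2 f=8, (6,2) g=1 f=8, (6,4) g=1 f=8]
step 2: expand (4,2) (f=8, h=5) → closed; open now [(4,1) g=4 f=10, (4,4) g=3 f=8, (5,2) g=2 f=8, (5,4) g=2 f=8, (6,2) g=1 f=8, (6,4) g=1 f=8]
step 3: expand (4,4) (f=8, h=5) → closed; open now [(3,4) g=4 f=8, (4,1) g=4 f=10, (5,2) g=2 f=8, (5,4) g=2 f=8, (6,2) g=1 f=8, (6,4) g=1 f=8]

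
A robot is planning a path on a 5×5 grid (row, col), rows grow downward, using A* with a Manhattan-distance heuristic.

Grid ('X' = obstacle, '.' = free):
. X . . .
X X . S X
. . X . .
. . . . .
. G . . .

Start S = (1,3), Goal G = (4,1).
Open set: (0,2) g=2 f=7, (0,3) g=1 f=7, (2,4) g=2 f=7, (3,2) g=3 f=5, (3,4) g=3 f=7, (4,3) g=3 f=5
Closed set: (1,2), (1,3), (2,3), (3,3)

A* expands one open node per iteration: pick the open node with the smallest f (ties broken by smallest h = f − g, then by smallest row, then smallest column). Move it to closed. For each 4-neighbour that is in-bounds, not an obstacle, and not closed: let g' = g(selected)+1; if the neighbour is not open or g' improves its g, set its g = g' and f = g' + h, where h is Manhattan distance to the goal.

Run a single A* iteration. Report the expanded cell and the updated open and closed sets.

expanded=(3,2); open=[(0,2) g=2 f=7, (0,3) g=1 f=7, (2,4) g=2 f=7, (3,1) g=4 f=5, (3,4) g=3 f=7, (4,2) g=4 f=5, (4,3) g=3 f=5]; closed=[(1,2), (1,3), (2,3), (3,2), (3,3)]

step 1: expand (3,2) (f=5, h=2) → closed; open now [(0,2) g=2 f=7, (0,3) g=1 f=7, (2,4) g=2 f=7, (3,1) g=4 f=5, (3,4) g=3 f=7, (4,2) g=4 f=5, (4,3) g=3 f=5]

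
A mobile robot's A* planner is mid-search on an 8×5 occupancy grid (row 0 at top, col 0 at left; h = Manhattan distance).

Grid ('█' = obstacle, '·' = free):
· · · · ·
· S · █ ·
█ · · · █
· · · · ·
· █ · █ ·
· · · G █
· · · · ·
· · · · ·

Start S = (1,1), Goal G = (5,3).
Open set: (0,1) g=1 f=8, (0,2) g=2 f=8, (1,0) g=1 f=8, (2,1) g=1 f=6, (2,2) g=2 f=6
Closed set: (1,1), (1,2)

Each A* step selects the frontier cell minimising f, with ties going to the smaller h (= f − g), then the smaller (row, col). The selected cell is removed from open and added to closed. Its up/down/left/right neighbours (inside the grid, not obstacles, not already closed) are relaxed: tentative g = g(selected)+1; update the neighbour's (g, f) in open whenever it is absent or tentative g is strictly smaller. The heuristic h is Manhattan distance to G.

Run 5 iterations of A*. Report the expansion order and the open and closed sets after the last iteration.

order=[(2,2) → (2,3) → (3,3) → (3,2) → (4,2)]; open=[(0,1) g=1 f=8, (0,2) g=2 f=8, (1,0) g=1 f=8, (2,1) g=1 f=6, (3,1) g=4 f=8, (3,4) g=5 f=8, (5,2) g=5 f=6]; closed=[(1,1), (1,2), (2,2), (2,3), (3,2), (3,3), (4,2)]

step 1: expand (2,2) (f=6, h=4) → closed; open now [(0,1) g=1 f=8, (0,2) g=2 f=8, (1,0) g=1 f=8, (2,1) g=1 f=6, (2,3) g=3 f=6, (3,2) g=3 f=6]
step 2: expand (2,3) (f=6, h=3) → closed; open now [(0,1) g=1 f=8, (0,2) g=2 f=8, (1,0) g=1 f=8, (2,1) g=1 f=6, (3,2) g=3 f=6, (3,3) g=4 f=6]
step 3: expand (3,3) (f=6, h=2) → closed; open now [(0,1) g=1 f=8, (0,2) g=2 f=8, (1,0) g=1 f=8, (2,1) g=1 f=6, (3,2) g=3 f=6, (3,4) g=5 f=8]
step 4: expand (3,2) (f=6, h=3) → closed; open now [(0,1) g=1 f=8, (0,2) g=2 f=8, (1,0) g=1 f=8, (2,1) g=1 f=6, (3,1) g=4 f=8, (3,4) g=5 f=8, (4,2) g=4 f=6]
step 5: expand (4,2) (f=6, h=2) → closed; open now [(0,1) g=1 f=8, (0,2) g=2 f=8, (1,0) g=1 f=8, (2,1) g=1 f=6, (3,1) g=4 f=8, (3,4) g=5 f=8, (5,2) g=5 f=6]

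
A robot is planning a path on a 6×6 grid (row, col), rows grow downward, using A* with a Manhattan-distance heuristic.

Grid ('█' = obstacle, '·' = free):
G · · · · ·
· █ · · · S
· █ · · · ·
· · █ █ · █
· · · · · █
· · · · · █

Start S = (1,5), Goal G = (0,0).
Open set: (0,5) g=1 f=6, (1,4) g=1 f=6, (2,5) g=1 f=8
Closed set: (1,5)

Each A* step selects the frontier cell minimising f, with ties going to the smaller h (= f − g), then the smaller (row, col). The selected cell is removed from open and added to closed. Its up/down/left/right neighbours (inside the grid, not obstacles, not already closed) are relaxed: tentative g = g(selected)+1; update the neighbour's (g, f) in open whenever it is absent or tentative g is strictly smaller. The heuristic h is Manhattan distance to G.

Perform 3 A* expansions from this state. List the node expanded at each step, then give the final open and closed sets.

order=[(0,5) → (0,4) → (0,3)]; open=[(0,2) g=4 f=6, (1,3) g=4 f=8, (1,4) g=1 f=6, (2,5) g=1 f=8]; closed=[(0,3), (0,4), (0,5), (1,5)]

step 1: expand (0,5) (f=6, h=5) → closed; open now [(0,4) g=2 f=6, (1,4) g=1 f=6, (2,5) g=1 f=8]
step 2: expand (0,4) (f=6, h=4) → closed; open now [(0,3) g=3 f=6, (1,4) g=1 f=6, (2,5) g=1 f=8]
step 3: expand (0,3) (f=6, h=3) → closed; open now [(0,2) g=4 f=6, (1,3) g=4 f=8, (1,4) g=1 f=6, (2,5) g=1 f=8]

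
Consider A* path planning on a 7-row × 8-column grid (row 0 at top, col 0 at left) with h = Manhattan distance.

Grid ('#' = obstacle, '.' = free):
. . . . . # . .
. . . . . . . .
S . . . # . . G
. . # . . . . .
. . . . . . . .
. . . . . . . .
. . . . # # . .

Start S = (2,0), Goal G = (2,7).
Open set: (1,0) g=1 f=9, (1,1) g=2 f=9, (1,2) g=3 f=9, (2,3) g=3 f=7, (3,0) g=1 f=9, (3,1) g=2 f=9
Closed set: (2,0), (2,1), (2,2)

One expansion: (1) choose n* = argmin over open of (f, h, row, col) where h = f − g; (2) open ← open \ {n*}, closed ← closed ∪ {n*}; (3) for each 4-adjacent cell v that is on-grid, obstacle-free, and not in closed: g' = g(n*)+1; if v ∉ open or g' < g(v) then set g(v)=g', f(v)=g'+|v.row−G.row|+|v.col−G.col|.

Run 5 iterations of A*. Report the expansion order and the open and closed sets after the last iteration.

step 1: expand (2,3) (f=7, h=4) → closed; open now [(1,0) g=1 f=9, (1,1) g=2 f=9, (1,2) g=3 f=9, (1,3) g=4 f=9, (3,0) g=1 f=9, (3,1) g=2 f=9, (3,3) g=4 f=9]
step 2: expand (1,3) (f=9, h=5) → closed; open now [(0,3) g=5 f=11, (1,0) g=1 f=9, (1,1) g=2 f=9, (1,2) g=3 f=9, (1,4) g=5 f=9, (3,0) g=1 f=9, (3,1) g=2 f=9, (3,3) g=4 f=9]
step 3: expand (1,4) (f=9, h=4) → closed; open now [(0,3) g=5 f=11, (0,4) g=6 f=11, (1,0) g=1 f=9, (1,1) g=2 f=9, (1,2) g=3 f=9, (1,5) g=6 f=9, (3,0) g=1 f=9, (3,1) g=2 f=9, (3,3) g=4 f=9]
step 4: expand (1,5) (f=9, h=3) → closed; open now [(0,3) g=5 f=11, (0,4) g=6 f=11, (1,0) g=1 f=9, (1,1) g=2 f=9, (1,2) g=3 f=9, (1,6) g=7 f=9, (2,5) g=7 f=9, (3,0) g=1 f=9, (3,1) g=2 f=9, (3,3) g=4 f=9]
step 5: expand (1,6) (f=9, h=2) → closed; open now [(0,3) g=5 f=11, (0,4) g=6 f=11, (0,6) g=8 f=11, (1,0) g=1 f=9, (1,1) g=2 f=9, (1,2) g=3 f=9, (1,7) g=8 f=9, (2,5) g=7 f=9, (2,6) g=8 f=9, (3,0) g=1 f=9, (3,1) g=2 f=9, (3,3) g=4 f=9]

order=[(2,3) → (1,3) → (1,4) → (1,5) → (1,6)]; open=[(0,3) g=5 f=11, (0,4) g=6 f=11, (0,6) g=8 f=11, (1,0) g=1 f=9, (1,1) g=2 f=9, (1,2) g=3 f=9, (1,7) g=8 f=9, (2,5) g=7 f=9, (2,6) g=8 f=9, (3,0) g=1 f=9, (3,1) g=2 f=9, (3,3) g=4 f=9]; closed=[(1,3), (1,4), (1,5), (1,6), (2,0), (2,1), (2,2), (2,3)]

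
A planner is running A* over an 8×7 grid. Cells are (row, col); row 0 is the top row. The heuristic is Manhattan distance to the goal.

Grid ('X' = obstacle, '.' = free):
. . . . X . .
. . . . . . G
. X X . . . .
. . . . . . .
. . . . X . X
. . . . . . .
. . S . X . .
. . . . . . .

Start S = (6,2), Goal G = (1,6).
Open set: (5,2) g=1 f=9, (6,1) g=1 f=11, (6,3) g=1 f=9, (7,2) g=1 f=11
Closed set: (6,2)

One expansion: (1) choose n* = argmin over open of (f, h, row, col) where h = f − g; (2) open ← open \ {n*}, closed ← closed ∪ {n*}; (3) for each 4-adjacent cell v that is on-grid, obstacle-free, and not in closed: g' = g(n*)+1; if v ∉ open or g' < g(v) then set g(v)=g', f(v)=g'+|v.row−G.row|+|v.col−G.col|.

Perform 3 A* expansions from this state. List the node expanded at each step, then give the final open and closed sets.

step 1: expand (5,2) (f=9, h=8) → closed; open now [(4,2) g=2 f=9, (5,1) g=2 f=11, (5,3) g=2 f=9, (6,1) g=1 f=11, (6,3) g=1 f=9, (7,2) g=1 f=11]
step 2: expand (4,2) (f=9, h=7) → closed; open now [(3,2) g=3 f=9, (4,1) g=3 f=11, (4,3) g=3 f=9, (5,1) g=2 f=11, (5,3) g=2 f=9, (6,1) g=1 f=11, (6,3) g=1 f=9, (7,2) g=1 f=11]
step 3: expand (3,2) (f=9, h=6) → closed; open now [(3,1) g=4 f=11, (3,3) g=4 f=9, (4,1) g=3 f=11, (4,3) g=3 f=9, (5,1) g=2 f=11, (5,3) g=2 f=9, (6,1) g=1 f=11, (6,3) g=1 f=9, (7,2) g=1 f=11]

order=[(5,2) → (4,2) → (3,2)]; open=[(3,1) g=4 f=11, (3,3) g=4 f=9, (4,1) g=3 f=11, (4,3) g=3 f=9, (5,1) g=2 f=11, (5,3) g=2 f=9, (6,1) g=1 f=11, (6,3) g=1 f=9, (7,2) g=1 f=11]; closed=[(3,2), (4,2), (5,2), (6,2)]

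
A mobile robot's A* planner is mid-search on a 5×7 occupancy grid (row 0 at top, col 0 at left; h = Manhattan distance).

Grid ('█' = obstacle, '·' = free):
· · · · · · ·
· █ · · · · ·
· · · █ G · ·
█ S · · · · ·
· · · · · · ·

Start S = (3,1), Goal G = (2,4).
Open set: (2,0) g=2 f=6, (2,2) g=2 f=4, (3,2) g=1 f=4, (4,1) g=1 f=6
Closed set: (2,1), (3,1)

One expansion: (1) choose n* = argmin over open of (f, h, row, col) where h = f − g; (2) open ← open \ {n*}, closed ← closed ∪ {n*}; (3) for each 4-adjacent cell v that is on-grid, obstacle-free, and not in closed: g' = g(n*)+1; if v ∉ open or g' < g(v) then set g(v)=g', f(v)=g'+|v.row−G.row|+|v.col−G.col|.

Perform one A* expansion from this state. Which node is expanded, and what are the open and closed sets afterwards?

expanded=(2,2); open=[(1,2) g=3 f=6, (2,0) g=2 f=6, (3,2) g=1 f=4, (4,1) g=1 f=6]; closed=[(2,1), (2,2), (3,1)]

step 1: expand (2,2) (f=4, h=2) → closed; open now [(1,2) g=3 f=6, (2,0) g=2 f=6, (3,2) g=1 f=4, (4,1) g=1 f=6]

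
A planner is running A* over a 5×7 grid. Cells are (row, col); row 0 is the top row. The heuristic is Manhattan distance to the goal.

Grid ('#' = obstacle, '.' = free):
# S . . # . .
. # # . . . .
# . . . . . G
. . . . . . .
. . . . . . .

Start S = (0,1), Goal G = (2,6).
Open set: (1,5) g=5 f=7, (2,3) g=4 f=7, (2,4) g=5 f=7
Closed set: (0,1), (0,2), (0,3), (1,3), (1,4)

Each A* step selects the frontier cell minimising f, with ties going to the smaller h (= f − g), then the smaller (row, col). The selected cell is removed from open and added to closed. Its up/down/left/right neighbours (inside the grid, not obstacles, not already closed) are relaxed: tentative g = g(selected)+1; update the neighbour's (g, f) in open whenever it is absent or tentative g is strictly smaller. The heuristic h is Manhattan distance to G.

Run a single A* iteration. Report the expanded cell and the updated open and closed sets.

expanded=(1,5); open=[(0,5) g=6 f=9, (1,6) g=6 f=7, (2,3) g=4 f=7, (2,4) g=5 f=7, (2,5) g=6 f=7]; closed=[(0,1), (0,2), (0,3), (1,3), (1,4), (1,5)]

step 1: expand (1,5) (f=7, h=2) → closed; open now [(0,5) g=6 f=9, (1,6) g=6 f=7, (2,3) g=4 f=7, (2,4) g=5 f=7, (2,5) g=6 f=7]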